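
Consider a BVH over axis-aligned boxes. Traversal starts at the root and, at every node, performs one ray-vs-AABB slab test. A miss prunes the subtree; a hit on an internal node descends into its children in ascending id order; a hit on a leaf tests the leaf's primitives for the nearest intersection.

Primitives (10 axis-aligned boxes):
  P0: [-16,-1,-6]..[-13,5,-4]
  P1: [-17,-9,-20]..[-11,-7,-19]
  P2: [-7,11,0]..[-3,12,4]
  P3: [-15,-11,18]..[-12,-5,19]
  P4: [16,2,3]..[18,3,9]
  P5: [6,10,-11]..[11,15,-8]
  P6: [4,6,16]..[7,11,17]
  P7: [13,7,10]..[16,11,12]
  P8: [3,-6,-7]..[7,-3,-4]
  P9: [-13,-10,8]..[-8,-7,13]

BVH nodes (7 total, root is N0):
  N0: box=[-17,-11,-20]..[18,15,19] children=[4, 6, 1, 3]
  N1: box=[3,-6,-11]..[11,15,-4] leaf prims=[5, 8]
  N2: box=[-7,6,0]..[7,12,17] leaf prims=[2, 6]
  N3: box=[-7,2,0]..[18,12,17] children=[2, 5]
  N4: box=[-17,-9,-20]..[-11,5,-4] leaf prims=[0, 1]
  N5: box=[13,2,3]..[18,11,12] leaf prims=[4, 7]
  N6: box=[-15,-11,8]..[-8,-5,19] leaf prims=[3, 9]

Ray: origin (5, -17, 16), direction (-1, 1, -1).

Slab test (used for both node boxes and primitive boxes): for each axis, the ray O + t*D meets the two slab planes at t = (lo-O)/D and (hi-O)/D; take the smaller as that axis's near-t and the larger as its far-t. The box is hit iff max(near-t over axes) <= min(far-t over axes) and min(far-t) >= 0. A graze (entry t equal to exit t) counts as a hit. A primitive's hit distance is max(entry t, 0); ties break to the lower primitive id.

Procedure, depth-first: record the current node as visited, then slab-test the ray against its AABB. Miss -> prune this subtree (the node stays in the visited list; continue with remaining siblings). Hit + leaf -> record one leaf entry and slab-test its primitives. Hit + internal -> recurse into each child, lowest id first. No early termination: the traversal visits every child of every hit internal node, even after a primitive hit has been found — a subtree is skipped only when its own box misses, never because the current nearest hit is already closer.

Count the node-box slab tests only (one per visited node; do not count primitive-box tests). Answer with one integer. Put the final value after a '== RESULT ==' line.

Trace the traversal:
N0 x:[-13,22] y:[6,32] z:[-3,36] -> hit [6,22], descend [1, 3, 4, 6]
  N1 x:[-6,2] y:[11,32] z:[20,27] -> miss, prune
  N3 x:[-13,12] y:[19,29] z:[-1,16] -> miss, prune
  N4 x:[16,22] y:[8,22] z:[20,36] -> hit [20,22] leaf, test {P0@t=20, P1(miss)}
  N6 x:[13,20] y:[6,12] z:[-3,8] -> miss, prune

5 AABB tests over nodes [0, 1, 3, 4, 6]; 1 leaf entered; closest P0.

== RESULT ==
5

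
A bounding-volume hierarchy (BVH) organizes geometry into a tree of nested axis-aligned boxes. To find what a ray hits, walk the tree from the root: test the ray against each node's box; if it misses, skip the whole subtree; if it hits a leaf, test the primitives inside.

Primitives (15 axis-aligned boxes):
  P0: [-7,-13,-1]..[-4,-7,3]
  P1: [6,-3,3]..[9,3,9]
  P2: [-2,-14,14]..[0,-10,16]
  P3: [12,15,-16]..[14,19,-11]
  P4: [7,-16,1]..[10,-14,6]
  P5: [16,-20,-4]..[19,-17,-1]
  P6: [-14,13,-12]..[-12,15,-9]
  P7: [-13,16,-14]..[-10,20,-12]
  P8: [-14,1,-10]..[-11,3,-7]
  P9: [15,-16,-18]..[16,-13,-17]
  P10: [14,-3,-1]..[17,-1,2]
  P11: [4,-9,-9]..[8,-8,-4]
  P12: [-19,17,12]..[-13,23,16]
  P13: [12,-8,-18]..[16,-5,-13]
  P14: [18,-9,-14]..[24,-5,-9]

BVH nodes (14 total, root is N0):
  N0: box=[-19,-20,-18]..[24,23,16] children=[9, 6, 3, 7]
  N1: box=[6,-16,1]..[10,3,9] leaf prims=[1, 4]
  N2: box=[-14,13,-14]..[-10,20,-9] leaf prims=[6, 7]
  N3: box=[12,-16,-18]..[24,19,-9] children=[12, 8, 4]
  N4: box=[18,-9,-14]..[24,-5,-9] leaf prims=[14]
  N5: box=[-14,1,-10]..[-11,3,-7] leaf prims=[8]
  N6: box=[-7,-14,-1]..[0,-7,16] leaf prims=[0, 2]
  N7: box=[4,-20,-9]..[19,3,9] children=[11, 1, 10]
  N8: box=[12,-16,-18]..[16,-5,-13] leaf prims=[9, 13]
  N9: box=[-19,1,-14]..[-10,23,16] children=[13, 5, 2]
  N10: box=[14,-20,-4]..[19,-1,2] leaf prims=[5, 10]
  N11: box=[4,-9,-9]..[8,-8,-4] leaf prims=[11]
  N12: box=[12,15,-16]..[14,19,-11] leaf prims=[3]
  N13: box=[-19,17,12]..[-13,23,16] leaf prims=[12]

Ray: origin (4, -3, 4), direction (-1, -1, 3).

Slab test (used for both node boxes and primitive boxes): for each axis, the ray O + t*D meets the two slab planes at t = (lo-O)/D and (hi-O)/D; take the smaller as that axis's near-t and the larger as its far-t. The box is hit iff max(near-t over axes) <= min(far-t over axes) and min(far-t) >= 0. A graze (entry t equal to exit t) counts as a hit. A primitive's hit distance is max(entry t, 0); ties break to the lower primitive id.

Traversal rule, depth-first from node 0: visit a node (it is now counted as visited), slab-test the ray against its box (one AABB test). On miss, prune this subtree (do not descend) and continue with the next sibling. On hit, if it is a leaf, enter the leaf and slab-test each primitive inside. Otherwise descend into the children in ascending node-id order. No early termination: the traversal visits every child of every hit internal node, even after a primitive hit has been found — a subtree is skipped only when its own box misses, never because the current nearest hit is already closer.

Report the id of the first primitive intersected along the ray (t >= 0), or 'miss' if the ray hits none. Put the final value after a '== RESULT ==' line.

Walk:
N0 x:[-20,23] y:[-26,17] z:[-22/3,4] -> hit [-22/3,4], descend [3, 6, 7, 9]
  N3 x:[-20,-8] y:[-22,13] z:[-22/3,-13/3] -> miss, prune
  N6 x:[4,11] y:[4,11] z:[-5/3,4] -> hit [4,4] leaf, test {P0(miss), P2(miss)}
  N7 x:[-15,0] y:[-6,17] z:[-13/3,5/3] -> hit [-13/3,0], descend [1, 10, 11]
    N1 x:[-6,-2] y:[-6,13] z:[-1,5/3] -> miss, prune
    N10 x:[-15,-10] y:[-2,17] z:[-8/3,-2/3] -> miss, prune
    N11 x:[-4,0] y:[5,6] z:[-13/3,-8/3] -> miss, prune
  N9 x:[14,23] y:[-26,-4] z:[-6,4] -> miss, prune

Summary -> nodes [0, 3, 6, 7, 1, 10, 11, 9]; box-tests=8; leaf-entries=1; first=miss

== RESULT ==
miss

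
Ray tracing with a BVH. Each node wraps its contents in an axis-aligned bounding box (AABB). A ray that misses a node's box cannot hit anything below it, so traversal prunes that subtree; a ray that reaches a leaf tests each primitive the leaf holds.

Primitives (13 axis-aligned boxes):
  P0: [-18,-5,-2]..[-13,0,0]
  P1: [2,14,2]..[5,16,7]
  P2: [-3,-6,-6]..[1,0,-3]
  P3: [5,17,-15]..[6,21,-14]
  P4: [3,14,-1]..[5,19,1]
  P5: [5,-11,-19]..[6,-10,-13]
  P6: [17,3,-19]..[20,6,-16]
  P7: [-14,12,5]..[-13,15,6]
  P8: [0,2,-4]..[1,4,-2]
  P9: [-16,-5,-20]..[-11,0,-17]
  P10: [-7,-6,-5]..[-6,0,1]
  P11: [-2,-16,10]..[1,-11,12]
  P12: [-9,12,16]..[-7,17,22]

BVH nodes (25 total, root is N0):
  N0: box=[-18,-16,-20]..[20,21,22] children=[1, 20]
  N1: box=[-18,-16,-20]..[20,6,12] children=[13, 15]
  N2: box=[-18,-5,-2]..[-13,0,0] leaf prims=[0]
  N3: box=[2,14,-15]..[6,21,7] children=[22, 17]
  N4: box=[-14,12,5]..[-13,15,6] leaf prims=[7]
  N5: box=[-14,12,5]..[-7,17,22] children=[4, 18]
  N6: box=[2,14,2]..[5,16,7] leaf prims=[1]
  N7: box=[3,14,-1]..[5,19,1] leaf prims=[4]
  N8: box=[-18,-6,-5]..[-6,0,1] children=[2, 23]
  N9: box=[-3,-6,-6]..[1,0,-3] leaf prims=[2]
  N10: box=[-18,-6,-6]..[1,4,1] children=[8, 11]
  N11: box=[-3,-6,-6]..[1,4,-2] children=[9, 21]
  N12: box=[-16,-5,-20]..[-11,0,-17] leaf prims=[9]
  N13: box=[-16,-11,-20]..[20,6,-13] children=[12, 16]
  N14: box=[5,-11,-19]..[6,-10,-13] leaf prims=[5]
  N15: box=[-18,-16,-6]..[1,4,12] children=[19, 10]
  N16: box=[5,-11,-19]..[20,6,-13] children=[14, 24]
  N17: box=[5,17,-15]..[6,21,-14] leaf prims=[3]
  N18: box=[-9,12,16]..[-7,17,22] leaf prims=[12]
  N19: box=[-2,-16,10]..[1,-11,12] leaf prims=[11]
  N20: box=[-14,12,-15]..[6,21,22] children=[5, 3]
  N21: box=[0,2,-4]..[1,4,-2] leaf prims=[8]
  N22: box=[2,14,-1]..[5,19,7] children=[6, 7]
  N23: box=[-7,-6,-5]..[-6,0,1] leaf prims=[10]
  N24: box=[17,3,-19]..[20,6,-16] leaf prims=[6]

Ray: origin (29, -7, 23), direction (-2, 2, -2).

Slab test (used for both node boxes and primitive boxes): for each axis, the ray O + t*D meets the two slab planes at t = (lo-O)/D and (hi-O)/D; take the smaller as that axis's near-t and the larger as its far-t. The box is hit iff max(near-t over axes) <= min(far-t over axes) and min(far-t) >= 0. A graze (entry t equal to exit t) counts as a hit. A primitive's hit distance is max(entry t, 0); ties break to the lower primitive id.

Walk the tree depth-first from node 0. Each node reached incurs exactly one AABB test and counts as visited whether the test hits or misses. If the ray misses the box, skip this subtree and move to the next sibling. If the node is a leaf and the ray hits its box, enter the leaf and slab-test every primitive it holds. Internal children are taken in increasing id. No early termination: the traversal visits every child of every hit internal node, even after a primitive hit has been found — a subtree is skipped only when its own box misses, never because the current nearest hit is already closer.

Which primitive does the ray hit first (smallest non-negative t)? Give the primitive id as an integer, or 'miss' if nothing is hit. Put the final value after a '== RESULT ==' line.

Trace the traversal:
N0 x:[9/2,47/2] y:[-9/2,14] z:[1/2,43/2] -> hit [9/2,14], descend [1, 20]
  N1 x:[9/2,47/2] y:[-9/2,13/2] z:[11/2,43/2] -> hit [11/2,13/2], descend [13, 15]
    N13 x:[9/2,45/2] y:[-2,13/2] z:[18,43/2] -> miss, prune
    N15 x:[14,47/2] y:[-9/2,11/2] z:[11/2,29/2] -> miss, prune
  N20 x:[23/2,43/2] y:[19/2,14] z:[1/2,19] -> hit [23/2,14], descend [3, 5]
    N3 x:[23/2,27/2] y:[21/2,14] z:[8,19] -> hit [23/2,27/2], descend [17, 22]
      N17 x:[23/2,12] y:[12,14] z:[37/2,19] -> miss, prune
      N22 x:[12,27/2] y:[21/2,13] z:[8,12] -> hit [12,12], descend [6, 7]
        N6 x:[12,27/2] y:[21/2,23/2] z:[8,21/2] -> miss, prune
        N7 x:[12,13] y:[21/2,13] z:[11,12] -> hit [12,12] leaf, test {P4@t=12}
    N5 x:[18,43/2] y:[19/2,12] z:[1/2,9] -> miss, prune

Summary -> nodes [0, 1, 13, 15, 20, 3, 17, 22, 6, 7, 5]; box-tests=11; leaf-entries=1; first=P4

== RESULT ==
4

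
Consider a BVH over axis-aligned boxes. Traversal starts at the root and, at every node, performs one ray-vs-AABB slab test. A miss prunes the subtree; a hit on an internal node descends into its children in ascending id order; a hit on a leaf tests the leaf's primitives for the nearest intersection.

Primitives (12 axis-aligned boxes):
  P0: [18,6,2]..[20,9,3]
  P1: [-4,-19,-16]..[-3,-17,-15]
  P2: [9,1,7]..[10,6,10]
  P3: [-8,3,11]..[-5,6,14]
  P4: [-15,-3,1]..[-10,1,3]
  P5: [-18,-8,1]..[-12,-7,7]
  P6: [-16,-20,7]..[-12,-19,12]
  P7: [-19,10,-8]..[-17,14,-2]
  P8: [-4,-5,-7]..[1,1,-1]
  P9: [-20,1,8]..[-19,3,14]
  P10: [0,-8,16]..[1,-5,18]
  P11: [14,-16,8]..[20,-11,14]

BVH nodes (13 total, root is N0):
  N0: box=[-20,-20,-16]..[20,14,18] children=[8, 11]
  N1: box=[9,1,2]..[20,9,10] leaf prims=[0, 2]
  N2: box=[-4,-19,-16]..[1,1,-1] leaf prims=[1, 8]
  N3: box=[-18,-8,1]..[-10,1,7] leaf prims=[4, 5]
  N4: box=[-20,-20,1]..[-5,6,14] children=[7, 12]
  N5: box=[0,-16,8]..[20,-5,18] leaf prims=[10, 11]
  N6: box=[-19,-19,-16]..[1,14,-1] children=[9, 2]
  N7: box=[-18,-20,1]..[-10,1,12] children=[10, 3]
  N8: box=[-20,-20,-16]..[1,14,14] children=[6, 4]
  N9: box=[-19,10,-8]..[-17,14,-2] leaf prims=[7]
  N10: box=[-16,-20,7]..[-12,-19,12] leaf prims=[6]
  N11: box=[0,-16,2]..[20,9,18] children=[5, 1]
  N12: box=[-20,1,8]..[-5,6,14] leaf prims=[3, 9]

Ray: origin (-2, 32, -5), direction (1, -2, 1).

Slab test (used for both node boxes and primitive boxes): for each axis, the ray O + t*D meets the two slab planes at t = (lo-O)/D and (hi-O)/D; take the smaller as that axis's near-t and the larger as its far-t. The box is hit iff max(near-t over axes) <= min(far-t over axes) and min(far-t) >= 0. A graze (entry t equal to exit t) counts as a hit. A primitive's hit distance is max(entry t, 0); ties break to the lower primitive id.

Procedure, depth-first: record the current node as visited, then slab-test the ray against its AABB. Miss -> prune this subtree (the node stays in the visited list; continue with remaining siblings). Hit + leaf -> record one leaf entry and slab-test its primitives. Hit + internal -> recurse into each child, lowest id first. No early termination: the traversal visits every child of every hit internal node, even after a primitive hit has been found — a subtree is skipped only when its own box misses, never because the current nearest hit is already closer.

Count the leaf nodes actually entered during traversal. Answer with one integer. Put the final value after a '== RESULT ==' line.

Traverse from the root:
N0 x:[-18,22] y:[9,26] z:[-11,23] -> hit [9,22], descend [8, 11]
  N8 x:[-18,3] y:[9,26] z:[-11,19] -> miss, prune
  N11 x:[2,22] y:[23/2,24] z:[7,23] -> hit [23/2,22], descend [1, 5]
    N1 x:[11,22] y:[23/2,31/2] z:[7,15] -> hit [23/2,15] leaf, test {P0(miss), P2(miss)}
    N5 x:[2,22] y:[37/2,24] z:[13,23] -> hit [37/2,22] leaf, test {P10(miss), P11(miss)}

Visited [0, 8, 11, 1, 5]. Tests: 5 box, 2 leaf. Nearest: miss.

== RESULT ==
2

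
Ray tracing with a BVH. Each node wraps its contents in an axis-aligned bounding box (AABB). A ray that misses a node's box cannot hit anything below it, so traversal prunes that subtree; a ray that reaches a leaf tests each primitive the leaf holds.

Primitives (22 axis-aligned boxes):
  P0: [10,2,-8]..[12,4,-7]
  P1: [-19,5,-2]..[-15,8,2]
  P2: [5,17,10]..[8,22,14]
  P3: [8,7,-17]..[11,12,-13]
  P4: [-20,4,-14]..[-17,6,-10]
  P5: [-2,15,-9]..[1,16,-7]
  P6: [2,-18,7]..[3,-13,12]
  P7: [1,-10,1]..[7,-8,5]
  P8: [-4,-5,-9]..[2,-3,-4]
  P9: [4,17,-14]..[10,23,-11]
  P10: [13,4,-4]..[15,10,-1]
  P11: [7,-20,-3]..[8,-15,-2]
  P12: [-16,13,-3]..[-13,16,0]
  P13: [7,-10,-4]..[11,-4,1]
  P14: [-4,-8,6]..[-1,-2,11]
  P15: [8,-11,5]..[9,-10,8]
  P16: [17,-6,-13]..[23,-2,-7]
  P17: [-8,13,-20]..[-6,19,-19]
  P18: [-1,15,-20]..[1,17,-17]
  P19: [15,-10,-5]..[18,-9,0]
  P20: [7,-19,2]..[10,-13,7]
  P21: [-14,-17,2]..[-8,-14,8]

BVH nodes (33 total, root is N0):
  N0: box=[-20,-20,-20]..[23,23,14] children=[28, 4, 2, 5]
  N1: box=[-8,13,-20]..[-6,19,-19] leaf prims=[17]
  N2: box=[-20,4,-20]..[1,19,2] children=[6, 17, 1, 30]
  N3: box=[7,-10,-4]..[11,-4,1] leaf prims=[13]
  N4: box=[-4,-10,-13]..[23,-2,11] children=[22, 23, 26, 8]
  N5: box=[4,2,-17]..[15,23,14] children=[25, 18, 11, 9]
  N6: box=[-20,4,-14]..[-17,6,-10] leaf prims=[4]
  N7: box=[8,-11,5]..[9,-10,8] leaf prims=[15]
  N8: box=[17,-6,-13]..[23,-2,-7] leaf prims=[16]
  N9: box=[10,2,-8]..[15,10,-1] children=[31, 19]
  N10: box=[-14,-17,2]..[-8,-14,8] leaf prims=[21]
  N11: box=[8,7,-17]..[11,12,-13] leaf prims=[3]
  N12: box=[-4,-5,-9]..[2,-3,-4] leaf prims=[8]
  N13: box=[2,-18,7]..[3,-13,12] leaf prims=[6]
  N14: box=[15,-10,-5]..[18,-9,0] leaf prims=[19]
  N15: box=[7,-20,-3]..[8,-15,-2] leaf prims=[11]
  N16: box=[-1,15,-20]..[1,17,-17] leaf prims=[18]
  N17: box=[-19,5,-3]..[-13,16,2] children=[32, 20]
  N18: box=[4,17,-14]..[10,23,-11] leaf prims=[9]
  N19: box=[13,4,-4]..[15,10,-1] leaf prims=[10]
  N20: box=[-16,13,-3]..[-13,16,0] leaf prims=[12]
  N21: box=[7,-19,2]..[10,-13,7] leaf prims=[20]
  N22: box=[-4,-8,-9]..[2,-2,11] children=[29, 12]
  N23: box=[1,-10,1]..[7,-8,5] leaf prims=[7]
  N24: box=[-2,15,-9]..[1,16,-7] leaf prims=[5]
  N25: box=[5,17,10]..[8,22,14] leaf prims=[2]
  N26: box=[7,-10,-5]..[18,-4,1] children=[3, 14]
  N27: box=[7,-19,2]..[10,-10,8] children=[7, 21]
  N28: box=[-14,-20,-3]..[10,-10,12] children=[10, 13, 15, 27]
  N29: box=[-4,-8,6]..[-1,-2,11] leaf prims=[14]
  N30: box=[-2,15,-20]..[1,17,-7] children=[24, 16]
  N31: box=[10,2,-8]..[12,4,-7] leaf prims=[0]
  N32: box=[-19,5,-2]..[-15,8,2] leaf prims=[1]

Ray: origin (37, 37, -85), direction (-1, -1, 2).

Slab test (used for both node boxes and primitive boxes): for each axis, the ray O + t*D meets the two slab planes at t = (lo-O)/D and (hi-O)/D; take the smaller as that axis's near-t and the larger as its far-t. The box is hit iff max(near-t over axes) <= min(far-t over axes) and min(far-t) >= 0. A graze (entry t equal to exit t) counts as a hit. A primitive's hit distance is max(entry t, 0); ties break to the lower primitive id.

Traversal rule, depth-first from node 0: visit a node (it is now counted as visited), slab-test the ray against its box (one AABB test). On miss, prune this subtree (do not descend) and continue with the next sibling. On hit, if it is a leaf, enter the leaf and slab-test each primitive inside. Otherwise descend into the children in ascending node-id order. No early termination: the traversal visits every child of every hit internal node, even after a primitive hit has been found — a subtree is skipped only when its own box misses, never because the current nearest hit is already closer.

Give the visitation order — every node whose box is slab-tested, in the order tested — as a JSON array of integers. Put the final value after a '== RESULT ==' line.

Traverse from the root:
N0 x:[14,57] y:[14,57] z:[65/2,99/2] -> hit [65/2,99/2], descend [2, 4, 5, 28]
  N2 x:[36,57] y:[18,33] z:[65/2,87/2] -> miss, prune
  N4 x:[14,41] y:[39,47] z:[36,48] -> hit [39,41], descend [8, 22, 23, 26]
    N8 x:[14,20] y:[39,43] z:[36,39] -> miss, prune
    N22 x:[35,41] y:[39,45] z:[38,48] -> hit [39,41], descend [12, 29]
      N12 x:[35,41] y:[40,42] z:[38,81/2] -> hit [40,81/2] leaf, test {P8@t=40}
      N29 x:[38,41] y:[39,45] z:[91/2,48] -> miss, prune
    N23 x:[30,36] y:[45,47] z:[43,45] -> miss, prune
    N26 x:[19,30] y:[41,47] z:[40,43] -> miss, prune
  N5 x:[22,33] y:[14,35] z:[34,99/2] -> miss, prune
  N28 x:[27,51] y:[47,57] z:[41,97/2] -> hit [47,97/2], descend [10, 13, 15, 27]
    N10 x:[45,51] y:[51,54] z:[87/2,93/2] -> miss, prune
    N13 x:[34,35] y:[50,55] z:[46,97/2] -> miss, prune
    N15 x:[29,30] y:[52,57] z:[41,83/2] -> miss, prune
    N27 x:[27,30] y:[47,56] z:[87/2,93/2] -> miss, prune

Summary -> nodes [0, 2, 4, 8, 22, 12, 29, 23, 26, 5, 28, 10, 13, 15, 27]; box-tests=15; leaf-entries=1; first=P8

== RESULT ==
[0, 2, 4, 8, 22, 12, 29, 23, 26, 5, 28, 10, 13, 15, 27]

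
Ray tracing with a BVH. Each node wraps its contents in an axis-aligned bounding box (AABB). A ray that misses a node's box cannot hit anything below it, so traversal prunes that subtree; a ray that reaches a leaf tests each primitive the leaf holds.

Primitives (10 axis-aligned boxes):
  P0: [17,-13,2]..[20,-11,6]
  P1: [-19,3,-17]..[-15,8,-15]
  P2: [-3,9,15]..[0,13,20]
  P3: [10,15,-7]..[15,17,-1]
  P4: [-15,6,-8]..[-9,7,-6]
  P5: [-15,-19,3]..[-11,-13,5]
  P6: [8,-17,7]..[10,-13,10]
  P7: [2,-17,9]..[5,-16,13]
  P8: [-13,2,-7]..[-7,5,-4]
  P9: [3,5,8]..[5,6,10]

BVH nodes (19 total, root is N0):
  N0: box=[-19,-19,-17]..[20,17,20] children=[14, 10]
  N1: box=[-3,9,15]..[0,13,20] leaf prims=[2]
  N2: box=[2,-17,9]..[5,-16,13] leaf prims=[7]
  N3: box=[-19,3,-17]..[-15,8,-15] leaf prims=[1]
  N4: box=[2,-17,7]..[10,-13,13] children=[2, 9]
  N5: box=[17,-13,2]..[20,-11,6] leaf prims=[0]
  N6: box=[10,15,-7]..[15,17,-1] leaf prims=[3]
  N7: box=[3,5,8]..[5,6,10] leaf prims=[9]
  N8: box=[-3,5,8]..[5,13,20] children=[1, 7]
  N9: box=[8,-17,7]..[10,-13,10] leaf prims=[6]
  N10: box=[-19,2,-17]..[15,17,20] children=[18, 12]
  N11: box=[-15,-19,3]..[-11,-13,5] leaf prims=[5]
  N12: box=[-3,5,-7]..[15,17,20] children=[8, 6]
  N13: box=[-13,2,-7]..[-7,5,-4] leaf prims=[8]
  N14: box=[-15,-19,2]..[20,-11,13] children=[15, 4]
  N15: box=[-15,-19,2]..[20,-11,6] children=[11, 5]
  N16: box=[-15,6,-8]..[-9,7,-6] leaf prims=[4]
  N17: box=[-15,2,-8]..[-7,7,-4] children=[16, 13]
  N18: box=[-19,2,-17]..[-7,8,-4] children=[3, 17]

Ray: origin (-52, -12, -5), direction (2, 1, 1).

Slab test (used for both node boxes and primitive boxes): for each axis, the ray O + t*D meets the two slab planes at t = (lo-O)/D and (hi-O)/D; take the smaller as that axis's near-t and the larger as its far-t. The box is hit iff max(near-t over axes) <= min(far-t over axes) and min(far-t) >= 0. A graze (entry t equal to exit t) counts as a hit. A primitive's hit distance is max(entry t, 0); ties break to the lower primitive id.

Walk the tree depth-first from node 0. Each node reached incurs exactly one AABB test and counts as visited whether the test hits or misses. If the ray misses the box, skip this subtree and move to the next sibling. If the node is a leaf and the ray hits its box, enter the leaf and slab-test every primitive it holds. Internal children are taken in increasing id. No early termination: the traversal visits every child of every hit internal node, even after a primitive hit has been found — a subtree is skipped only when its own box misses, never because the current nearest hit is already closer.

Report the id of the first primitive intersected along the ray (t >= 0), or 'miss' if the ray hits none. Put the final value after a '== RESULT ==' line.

Traverse from the root:
N0 x:[33/2,36] y:[-7,29] z:[-12,25] -> hit [33/2,25], descend [10, 14]
  N10 x:[33/2,67/2] y:[14,29] z:[-12,25] -> hit [33/2,25], descend [12, 18]
    N12 x:[49/2,67/2] y:[17,29] z:[-2,25] -> hit [49/2,25], descend [6, 8]
      N6 x:[31,67/2] y:[27,29] z:[-2,4] -> miss, prune
      N8 x:[49/2,57/2] y:[17,25] z:[13,25] -> hit [49/2,25], descend [1, 7]
        N1 x:[49/2,26] y:[21,25] z:[20,25] -> hit [49/2,25] leaf, test {P2@t=49/2}
        N7 x:[55/2,57/2] y:[17,18] z:[13,15] -> miss, prune
    N18 x:[33/2,45/2] y:[14,20] z:[-12,1] -> miss, prune
  N14 x:[37/2,36] y:[-7,1] z:[7,18] -> miss, prune

order=[0, 10, 12, 6, 8, 1, 7, 18, 14]  |boxes|=9  |leaves|=1  hit=P2

== RESULT ==
2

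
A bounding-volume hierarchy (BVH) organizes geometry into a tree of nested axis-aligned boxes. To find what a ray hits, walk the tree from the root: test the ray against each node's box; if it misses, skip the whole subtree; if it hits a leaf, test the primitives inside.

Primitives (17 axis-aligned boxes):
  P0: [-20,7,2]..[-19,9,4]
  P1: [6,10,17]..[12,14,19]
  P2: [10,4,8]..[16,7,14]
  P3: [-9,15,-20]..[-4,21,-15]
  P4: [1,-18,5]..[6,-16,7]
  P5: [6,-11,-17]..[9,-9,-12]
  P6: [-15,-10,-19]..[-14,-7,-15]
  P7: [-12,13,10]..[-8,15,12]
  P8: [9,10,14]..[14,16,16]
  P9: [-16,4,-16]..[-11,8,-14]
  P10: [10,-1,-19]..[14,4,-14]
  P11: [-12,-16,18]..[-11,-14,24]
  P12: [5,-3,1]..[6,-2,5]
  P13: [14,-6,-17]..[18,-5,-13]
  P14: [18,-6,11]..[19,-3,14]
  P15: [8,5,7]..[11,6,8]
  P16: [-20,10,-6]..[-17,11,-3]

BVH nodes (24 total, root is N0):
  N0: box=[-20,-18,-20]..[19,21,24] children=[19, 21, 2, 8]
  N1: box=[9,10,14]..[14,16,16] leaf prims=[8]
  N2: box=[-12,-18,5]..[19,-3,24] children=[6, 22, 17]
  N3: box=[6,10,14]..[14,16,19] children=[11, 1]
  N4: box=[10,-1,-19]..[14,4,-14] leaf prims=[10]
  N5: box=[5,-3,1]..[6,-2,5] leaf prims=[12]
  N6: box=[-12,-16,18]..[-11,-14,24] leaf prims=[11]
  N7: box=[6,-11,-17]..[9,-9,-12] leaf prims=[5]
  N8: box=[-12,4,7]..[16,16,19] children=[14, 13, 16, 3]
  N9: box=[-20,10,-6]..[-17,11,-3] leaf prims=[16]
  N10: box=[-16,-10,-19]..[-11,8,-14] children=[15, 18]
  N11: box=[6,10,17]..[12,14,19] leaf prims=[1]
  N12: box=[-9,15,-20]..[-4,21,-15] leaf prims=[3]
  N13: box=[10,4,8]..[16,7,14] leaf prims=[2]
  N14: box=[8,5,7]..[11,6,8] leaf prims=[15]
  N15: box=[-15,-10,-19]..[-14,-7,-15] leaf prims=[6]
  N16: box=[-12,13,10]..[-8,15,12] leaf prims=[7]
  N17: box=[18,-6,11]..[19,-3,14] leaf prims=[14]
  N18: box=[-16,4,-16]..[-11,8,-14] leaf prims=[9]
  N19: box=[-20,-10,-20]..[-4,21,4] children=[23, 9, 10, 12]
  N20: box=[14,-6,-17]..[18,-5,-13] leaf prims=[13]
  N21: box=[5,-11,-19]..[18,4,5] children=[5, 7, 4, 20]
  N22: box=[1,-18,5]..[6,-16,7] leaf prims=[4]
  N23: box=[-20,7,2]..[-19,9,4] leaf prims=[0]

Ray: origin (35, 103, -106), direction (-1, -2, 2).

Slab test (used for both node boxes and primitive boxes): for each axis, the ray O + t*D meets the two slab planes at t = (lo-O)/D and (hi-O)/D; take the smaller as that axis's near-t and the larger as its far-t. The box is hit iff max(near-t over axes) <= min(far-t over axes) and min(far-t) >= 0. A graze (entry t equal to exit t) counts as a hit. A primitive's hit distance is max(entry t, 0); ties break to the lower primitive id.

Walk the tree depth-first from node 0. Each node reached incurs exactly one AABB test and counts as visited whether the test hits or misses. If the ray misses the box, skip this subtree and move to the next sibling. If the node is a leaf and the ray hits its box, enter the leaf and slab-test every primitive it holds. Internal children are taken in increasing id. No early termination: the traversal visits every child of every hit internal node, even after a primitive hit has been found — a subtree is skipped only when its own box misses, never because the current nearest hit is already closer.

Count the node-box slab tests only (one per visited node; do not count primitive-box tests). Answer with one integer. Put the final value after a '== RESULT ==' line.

Traverse from the root:
N0 x:[16,55] y:[41,121/2] z:[43,65] -> hit [43,55], descend [2, 8, 19, 21]
  N2 x:[16,47] y:[53,121/2] z:[111/2,65] -> miss, prune
  N8 x:[19,47] y:[87/2,99/2] z:[113/2,125/2] -> miss, prune
  N19 x:[39,55] y:[41,113/2] z:[43,55] -> hit [43,55], descend [9, 10, 12, 23]
    N9 x:[52,55] y:[46,93/2] z:[50,103/2] -> miss, prune
    N10 x:[46,51] y:[95/2,113/2] z:[87/2,46] -> miss, prune
    N12 x:[39,44] y:[41,44] z:[43,91/2] -> hit [43,44] leaf, test {P3@t=43}
    N23 x:[54,55] y:[47,48] z:[54,55] -> miss, prune
  N21 x:[17,30] y:[99/2,57] z:[87/2,111/2] -> miss, prune

9 AABB tests over nodes [0, 2, 8, 19, 9, 10, 12, 23, 21]; 1 leaf entered; closest P3.

== RESULT ==
9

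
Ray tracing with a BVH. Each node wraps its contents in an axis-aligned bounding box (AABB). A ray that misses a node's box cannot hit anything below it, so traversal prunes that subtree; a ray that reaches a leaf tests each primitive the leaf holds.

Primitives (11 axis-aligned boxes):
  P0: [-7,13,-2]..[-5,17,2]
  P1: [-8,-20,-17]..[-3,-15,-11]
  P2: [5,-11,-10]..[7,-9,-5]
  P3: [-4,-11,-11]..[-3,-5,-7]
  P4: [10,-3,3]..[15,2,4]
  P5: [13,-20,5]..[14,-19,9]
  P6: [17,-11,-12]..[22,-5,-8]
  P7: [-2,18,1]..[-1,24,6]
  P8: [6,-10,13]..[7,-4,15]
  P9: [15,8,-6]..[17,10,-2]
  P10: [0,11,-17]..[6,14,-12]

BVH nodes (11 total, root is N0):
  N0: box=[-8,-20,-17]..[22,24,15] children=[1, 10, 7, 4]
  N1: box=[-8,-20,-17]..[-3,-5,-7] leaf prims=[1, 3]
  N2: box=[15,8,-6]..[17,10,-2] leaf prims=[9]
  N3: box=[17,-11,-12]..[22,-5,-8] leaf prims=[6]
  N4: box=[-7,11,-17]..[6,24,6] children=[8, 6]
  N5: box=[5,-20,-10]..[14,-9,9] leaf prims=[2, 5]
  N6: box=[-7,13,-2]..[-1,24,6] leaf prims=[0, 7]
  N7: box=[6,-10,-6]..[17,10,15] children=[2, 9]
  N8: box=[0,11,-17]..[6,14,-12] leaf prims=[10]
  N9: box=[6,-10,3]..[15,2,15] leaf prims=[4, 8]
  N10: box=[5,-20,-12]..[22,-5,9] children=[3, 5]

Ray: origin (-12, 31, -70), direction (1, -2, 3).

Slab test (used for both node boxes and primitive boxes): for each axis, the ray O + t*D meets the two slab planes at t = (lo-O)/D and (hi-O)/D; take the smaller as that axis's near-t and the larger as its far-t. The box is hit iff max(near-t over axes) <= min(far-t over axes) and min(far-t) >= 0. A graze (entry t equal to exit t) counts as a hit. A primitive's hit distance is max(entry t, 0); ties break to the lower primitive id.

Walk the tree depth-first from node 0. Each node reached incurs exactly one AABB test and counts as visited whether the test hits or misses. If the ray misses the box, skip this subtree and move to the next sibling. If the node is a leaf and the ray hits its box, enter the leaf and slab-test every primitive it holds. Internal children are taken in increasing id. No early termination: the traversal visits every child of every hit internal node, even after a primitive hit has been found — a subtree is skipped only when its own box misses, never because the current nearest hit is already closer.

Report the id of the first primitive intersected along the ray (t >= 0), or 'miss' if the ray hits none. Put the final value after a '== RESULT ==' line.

Trace the traversal:
N0 x:[4,34] y:[7/2,51/2] z:[53/3,85/3] -> hit [53/3,51/2], descend [1, 4, 7, 10]
  N1 x:[4,9] y:[18,51/2] z:[53/3,21] -> miss, prune
  N4 x:[5,18] y:[7/2,10] z:[53/3,76/3] -> miss, prune
  N7 x:[18,29] y:[21/2,41/2] z:[64/3,85/3] -> miss, prune
  N10 x:[17,34] y:[18,51/2] z:[58/3,79/3] -> hit [58/3,51/2], descend [3, 5]
    N3 x:[29,34] y:[18,21] z:[58/3,62/3] -> miss, prune
    N5 x:[17,26] y:[20,51/2] z:[20,79/3] -> hit [20,51/2] leaf, test {P2(miss), P5@t=25}

Summary -> nodes [0, 1, 4, 7, 10, 3, 5]; box-tests=7; leaf-entries=1; first=P5

== RESULT ==
5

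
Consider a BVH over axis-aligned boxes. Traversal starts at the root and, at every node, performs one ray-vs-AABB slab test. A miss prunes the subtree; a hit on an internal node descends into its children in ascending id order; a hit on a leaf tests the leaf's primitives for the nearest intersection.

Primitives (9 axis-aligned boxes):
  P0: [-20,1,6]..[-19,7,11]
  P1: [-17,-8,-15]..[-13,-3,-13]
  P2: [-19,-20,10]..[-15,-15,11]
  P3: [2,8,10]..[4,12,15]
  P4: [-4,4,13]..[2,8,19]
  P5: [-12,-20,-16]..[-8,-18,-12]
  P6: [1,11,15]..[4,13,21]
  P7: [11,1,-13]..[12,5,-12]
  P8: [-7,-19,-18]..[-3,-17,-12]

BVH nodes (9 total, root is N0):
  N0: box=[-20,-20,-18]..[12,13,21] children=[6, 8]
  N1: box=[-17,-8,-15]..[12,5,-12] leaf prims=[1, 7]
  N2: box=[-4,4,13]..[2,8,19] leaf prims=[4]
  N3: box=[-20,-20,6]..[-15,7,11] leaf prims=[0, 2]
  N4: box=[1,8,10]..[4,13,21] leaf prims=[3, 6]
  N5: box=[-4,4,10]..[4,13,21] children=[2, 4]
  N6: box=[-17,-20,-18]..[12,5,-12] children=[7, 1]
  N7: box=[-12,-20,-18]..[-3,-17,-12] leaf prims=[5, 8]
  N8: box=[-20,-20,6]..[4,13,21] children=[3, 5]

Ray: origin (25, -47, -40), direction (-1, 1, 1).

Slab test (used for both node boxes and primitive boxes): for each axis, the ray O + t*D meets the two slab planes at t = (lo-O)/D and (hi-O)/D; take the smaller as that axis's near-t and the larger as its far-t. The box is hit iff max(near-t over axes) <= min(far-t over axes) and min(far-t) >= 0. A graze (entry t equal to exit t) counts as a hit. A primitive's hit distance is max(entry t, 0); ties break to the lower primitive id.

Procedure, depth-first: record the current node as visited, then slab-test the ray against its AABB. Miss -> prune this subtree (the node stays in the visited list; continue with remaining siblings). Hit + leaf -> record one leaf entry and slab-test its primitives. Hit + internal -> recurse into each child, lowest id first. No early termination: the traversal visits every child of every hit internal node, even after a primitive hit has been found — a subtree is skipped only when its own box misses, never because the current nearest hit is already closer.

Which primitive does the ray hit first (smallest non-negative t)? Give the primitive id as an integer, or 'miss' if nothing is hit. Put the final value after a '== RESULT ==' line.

Traverse from the root:
N0 x:[13,45] y:[27,60] z:[22,61] -> hit [27,45], descend [6, 8]
  N6 x:[13,42] y:[27,52] z:[22,28] -> hit [27,28], descend [1, 7]
    N1 x:[13,42] y:[39,52] z:[25,28] -> miss, prune
    N7 x:[28,37] y:[27,30] z:[22,28] -> hit [28,28] leaf, test {P5(miss), P8@t=28}
  N8 x:[21,45] y:[27,60] z:[46,61] -> miss, prune

Summary -> nodes [0, 6, 1, 7, 8]; box-tests=5; leaf-entries=1; first=P8

== RESULT ==
8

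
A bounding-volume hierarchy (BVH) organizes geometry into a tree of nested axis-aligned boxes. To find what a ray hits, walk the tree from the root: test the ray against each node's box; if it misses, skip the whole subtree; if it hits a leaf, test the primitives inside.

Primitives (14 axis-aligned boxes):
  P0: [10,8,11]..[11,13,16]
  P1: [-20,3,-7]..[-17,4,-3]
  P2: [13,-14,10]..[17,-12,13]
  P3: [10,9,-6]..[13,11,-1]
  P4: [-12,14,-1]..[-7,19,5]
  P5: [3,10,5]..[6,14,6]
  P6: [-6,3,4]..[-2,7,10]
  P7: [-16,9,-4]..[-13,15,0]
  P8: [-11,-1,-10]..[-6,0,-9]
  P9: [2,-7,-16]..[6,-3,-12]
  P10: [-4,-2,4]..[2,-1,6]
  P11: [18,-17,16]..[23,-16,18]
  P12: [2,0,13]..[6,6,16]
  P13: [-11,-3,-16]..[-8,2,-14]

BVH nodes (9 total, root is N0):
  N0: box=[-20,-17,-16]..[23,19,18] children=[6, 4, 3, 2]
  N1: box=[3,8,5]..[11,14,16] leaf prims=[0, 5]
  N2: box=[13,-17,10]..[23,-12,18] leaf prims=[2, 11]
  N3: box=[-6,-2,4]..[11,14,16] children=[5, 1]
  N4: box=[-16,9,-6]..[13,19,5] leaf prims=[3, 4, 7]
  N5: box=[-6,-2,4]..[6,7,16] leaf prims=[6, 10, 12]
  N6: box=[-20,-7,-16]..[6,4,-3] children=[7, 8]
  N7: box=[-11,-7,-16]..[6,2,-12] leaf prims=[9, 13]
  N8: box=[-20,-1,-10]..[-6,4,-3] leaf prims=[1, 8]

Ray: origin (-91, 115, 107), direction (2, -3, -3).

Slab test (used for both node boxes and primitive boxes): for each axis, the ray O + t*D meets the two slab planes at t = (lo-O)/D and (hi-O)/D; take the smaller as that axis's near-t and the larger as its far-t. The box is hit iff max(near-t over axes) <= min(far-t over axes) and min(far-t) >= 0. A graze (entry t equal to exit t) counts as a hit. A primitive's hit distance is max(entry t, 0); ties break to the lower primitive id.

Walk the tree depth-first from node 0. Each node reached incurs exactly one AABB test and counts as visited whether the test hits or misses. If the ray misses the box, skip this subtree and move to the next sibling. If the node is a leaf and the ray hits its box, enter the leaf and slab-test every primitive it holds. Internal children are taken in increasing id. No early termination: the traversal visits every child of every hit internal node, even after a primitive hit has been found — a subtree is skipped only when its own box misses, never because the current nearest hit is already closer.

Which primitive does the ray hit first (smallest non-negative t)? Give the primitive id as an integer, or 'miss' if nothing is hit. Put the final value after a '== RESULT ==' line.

Trace the traversal:
N0 x:[71/2,57] y:[32,44] z:[89/3,41] -> hit [71/2,41], descend [2, 3, 4, 6]
  N2 x:[52,57] y:[127/3,44] z:[89/3,97/3] -> miss, prune
  N3 x:[85/2,51] y:[101/3,39] z:[91/3,103/3] -> miss, prune
  N4 x:[75/2,52] y:[32,106/3] z:[34,113/3] -> miss, prune
  N6 x:[71/2,97/2] y:[37,122/3] z:[110/3,41] -> hit [37,122/3], descend [7, 8]
    N7 x:[40,97/2] y:[113/3,122/3] z:[119/3,41] -> hit [40,122/3] leaf, test {P9(miss), P13(miss)}
    N8 x:[71/2,85/2] y:[37,116/3] z:[110/3,39] -> hit [37,116/3] leaf, test {P1@t=37, P8(miss)}

Visited [0, 2, 3, 4, 6, 7, 8]. Tests: 7 box, 2 leaf. Nearest: P1.

== RESULT ==
1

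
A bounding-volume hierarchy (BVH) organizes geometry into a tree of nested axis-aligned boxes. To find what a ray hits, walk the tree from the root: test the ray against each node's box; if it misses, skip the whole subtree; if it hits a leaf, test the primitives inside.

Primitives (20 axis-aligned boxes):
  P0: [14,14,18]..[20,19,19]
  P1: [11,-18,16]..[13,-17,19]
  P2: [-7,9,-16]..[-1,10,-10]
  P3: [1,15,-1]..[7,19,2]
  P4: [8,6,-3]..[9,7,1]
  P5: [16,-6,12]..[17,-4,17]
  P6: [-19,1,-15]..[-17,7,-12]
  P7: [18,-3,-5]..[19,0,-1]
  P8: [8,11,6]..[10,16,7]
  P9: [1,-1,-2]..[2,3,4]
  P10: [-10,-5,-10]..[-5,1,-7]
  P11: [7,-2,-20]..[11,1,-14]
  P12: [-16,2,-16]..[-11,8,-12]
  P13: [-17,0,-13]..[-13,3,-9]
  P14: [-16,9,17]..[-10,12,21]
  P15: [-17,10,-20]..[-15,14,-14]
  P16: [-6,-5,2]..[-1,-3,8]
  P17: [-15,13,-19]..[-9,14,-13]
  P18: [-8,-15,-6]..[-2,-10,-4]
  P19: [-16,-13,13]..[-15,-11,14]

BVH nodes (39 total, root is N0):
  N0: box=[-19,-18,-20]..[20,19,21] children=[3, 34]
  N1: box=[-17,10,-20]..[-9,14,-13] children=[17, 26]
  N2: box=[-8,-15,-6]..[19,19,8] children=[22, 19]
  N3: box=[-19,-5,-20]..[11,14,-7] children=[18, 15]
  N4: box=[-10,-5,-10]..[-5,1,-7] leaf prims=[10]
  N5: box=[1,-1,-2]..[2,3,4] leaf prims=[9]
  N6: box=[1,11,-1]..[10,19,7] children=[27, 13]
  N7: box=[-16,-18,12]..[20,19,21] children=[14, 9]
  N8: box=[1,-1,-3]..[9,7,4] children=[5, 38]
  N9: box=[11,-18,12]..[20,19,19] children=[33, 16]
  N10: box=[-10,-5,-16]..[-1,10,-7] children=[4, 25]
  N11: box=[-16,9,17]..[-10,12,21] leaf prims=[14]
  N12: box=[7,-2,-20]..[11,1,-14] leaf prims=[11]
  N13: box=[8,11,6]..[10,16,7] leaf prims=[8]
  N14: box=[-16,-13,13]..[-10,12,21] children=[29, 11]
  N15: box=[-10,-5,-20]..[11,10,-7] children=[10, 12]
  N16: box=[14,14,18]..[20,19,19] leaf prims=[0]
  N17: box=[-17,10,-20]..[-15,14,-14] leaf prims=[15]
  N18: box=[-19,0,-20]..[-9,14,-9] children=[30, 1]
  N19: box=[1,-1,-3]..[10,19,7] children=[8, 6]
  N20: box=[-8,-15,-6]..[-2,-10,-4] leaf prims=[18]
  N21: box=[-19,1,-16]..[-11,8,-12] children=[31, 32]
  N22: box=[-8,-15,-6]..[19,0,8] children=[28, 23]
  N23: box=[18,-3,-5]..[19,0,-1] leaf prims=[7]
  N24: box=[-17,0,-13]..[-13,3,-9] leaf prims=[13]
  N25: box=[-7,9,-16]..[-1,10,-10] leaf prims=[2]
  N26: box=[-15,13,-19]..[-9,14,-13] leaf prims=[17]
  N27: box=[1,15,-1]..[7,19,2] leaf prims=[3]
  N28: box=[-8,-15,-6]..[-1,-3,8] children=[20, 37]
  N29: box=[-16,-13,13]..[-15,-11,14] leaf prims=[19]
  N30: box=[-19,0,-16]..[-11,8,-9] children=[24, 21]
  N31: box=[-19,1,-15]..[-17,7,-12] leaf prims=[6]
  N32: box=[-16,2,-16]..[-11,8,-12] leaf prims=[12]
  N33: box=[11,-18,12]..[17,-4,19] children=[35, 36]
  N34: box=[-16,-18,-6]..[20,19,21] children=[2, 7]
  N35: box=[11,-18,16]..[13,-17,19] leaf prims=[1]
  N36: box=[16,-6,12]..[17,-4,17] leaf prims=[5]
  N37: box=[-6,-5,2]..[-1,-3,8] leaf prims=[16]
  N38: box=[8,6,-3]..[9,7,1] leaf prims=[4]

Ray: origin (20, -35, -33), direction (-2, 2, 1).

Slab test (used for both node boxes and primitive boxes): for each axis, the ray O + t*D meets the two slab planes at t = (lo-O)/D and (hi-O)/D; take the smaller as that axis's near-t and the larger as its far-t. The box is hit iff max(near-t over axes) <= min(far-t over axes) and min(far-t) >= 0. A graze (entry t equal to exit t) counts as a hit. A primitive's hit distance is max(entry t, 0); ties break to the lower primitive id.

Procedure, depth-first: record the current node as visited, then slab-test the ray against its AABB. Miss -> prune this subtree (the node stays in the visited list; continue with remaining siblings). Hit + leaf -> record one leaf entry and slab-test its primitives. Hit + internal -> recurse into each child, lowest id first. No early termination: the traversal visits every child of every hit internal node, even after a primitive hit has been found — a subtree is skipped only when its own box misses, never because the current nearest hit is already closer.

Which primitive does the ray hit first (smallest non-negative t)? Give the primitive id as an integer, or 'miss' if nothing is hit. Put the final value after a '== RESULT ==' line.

Walk:
N0 x:[0,39/2] y:[17/2,27] z:[13,54] -> hit [13,39/2], descend [3, 34]
  N3 x:[9/2,39/2] y:[15,49/2] z:[13,26] -> hit [15,39/2], descend [15, 18]
    N15 x:[9/2,15] y:[15,45/2] z:[13,26] -> hit [15,15], descend [10, 12]
      N10 x:[21/2,15] y:[15,45/2] z:[17,26] -> miss, prune
      N12 x:[9/2,13/2] y:[33/2,18] z:[13,19] -> miss, prune
    N18 x:[29/2,39/2] y:[35/2,49/2] z:[13,24] -> hit [35/2,39/2], descend [1, 30]
      N1 x:[29/2,37/2] y:[45/2,49/2] z:[13,20] -> miss, prune
      N30 x:[31/2,39/2] y:[35/2,43/2] z:[17,24] -> hit [35/2,39/2], descend [21, 24]
        N21 x:[31/2,39/2] y:[18,43/2] z:[17,21] -> hit [18,39/2], descend [31, 32]
          N31 x:[37/2,39/2] y:[18,21] z:[18,21] -> hit [37/2,39/2] leaf, test {P6@t=37/2}
          N32 x:[31/2,18] y:[37/2,43/2] z:[17,21] -> miss, prune
        N24 x:[33/2,37/2] y:[35/2,19] z:[20,24] -> miss, prune
  N34 x:[0,18] y:[17/2,27] z:[27,54] -> miss, prune

order=[0, 3, 15, 10, 12, 18, 1, 30, 21, 31, 32, 24, 34]  |boxes|=13  |leaves|=1  hit=P6

== RESULT ==
6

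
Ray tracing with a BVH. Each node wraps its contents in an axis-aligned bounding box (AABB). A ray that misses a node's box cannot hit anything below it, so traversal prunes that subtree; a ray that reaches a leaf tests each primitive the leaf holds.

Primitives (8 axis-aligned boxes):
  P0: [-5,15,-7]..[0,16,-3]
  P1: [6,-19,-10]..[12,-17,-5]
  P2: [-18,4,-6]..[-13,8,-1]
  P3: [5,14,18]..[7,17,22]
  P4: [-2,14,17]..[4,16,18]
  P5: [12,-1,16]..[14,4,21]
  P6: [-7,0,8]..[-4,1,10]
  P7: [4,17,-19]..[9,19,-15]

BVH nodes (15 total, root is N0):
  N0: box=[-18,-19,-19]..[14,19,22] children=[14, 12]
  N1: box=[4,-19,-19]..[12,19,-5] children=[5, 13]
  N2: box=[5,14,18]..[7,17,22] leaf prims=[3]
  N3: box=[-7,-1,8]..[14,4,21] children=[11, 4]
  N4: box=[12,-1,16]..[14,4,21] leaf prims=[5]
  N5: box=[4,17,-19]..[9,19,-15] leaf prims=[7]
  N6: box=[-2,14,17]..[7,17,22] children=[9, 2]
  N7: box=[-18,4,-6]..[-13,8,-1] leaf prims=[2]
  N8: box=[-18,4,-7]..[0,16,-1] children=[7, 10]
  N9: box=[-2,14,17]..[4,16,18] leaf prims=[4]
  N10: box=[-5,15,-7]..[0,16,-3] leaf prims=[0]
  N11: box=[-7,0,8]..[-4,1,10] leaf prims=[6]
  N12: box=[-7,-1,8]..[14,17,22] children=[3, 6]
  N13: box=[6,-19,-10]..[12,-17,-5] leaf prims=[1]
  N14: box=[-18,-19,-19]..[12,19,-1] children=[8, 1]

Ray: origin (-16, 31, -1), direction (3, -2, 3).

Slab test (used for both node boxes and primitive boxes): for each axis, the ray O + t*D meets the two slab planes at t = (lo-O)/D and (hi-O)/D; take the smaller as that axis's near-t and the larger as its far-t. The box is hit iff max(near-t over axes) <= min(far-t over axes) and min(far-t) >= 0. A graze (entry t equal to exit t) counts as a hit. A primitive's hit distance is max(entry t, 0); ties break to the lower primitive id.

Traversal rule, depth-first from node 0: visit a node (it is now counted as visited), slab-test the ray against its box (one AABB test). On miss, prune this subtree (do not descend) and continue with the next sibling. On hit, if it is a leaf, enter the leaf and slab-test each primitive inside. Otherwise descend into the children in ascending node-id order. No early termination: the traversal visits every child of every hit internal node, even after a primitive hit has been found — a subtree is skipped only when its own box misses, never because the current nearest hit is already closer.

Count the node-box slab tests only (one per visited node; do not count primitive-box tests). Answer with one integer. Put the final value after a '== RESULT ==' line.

Walk:
N0 x:[-2/3,10] y:[6,25] z:[-6,23/3] -> hit [6,23/3], descend [12, 14]
  N12 x:[3,10] y:[7,16] z:[3,23/3] -> hit [7,23/3], descend [3, 6]
    N3 x:[3,10] y:[27/2,16] z:[3,22/3] -> miss, prune
    N6 x:[14/3,23/3] y:[7,17/2] z:[6,23/3] -> hit [7,23/3], descend [2, 9]
      N2 x:[7,23/3] y:[7,17/2] z:[19/3,23/3] -> hit [7,23/3] leaf, test {P3@t=7}
      N9 x:[14/3,20/3] y:[15/2,17/2] z:[6,19/3] -> miss, prune
  N14 x:[-2/3,28/3] y:[6,25] z:[-6,0] -> miss, prune

Summary -> nodes [0, 12, 3, 6, 2, 9, 14]; box-tests=7; leaf-entries=1; first=P3

== RESULT ==
7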